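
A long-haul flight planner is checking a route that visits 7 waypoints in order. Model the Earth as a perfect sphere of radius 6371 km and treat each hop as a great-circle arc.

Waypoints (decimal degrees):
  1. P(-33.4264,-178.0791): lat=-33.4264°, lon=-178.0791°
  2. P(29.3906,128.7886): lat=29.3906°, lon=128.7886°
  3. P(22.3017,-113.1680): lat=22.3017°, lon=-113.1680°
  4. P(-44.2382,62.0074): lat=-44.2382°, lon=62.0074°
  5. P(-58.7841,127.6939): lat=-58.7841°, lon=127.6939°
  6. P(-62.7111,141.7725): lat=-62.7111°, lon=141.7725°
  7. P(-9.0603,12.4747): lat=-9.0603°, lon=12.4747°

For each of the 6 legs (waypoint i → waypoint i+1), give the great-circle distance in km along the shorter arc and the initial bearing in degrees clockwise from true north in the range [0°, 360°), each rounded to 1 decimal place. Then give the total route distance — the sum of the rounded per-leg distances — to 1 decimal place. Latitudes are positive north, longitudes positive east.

Leg 1: φ1=-0.5834007, φ2=0.5129627, Δφ=1.0963635, Δλ=5.3558517 rad; a=sin²(Δφ/2)+cosφ1·cosφ2·sin²(Δλ/2)=0.4170295791; c=2·atan2(√a, √(1-a))=1.404084323; dist=6371·c=8945.421 ≈ 8945.4 km; running total=8945.4 km
Leg 1 bearing: y=sinΔλ·cosφ2=-0.69705552, x=cosφ1·sinφ2-sinφ1·cosφ2·cosΔλ=0.69755089; θ=atan2(y, x)=-44.9796° <0 so +360° → 315.0204° ≈ 315.0°
Leg 2: φ1=0.5129627, φ2=0.3892381, Δφ=-0.1237246, Δλ=-4.2229393 rad; a=sin²(Δφ/2)+cosφ1·cosφ2·sin²(Δλ/2)=0.5963769228; c=2·atan2(√a, √(1-a))=1.764764179; dist=6371·c=11243.313 ≈ 11243.3 km; running total=20188.7 km
Leg 2 bearing: y=sinΔλ·cosφ2=0.81657251, x=cosφ1·sinφ2-sinφ1·cosφ2·cosΔλ=0.54410964; θ=atan2(y, x)=56.3231° ≈ 56.3°
Leg 3: φ1=0.3892381, φ2=-0.7721022, Δφ=-1.1613403, Δλ=3.0573875 rad; a=sin²(Δφ/2)+cosφ1·cosφ2·sin²(Δλ/2)=0.9626249283; c=2·atan2(√a, √(1-a))=2.752490022; dist=6371·c=17536.114 ≈ 17536.1 km; running total=37724.8 km
Leg 3 bearing: y=sinΔλ·cosφ2=0.06025715, x=cosφ1·sinφ2-sinφ1·cosφ2·cosΔλ=-0.37454209; θ=atan2(y, x)=170.8604° ≈ 170.9°
Leg 4: φ1=-0.7721022, φ2=-1.0259761, Δφ=-0.2538738, Δλ=1.1464457 rad; a=sin²(Δφ/2)+cosφ1·cosφ2·sin²(Δλ/2)=0.1252415432; c=2·atan2(√a, √(1-a))=0.723464304; dist=6371·c=4609.191 ≈ 4609.2 km; running total=42334.0 km
Leg 4 bearing: y=sinΔλ·cosφ2=0.47229757, x=cosφ1·sinφ2-sinφ1·cosφ2·cosΔλ=-0.46385278; θ=atan2(y, x)=134.4832° ≈ 134.5°
Leg 5: φ1=-1.0259761, φ2=-1.0945152, Δφ=-0.0685391, Δλ=0.2457179 rad; a=sin²(Δφ/2)+cosφ1·cosφ2·sin²(Δλ/2)=0.0047425323; c=2·atan2(√a, √(1-a))=0.137841191; dist=6371·c=878.186 ≈ 878.2 km; running total=43212.2 km
Leg 5 bearing: y=sinΔλ·cosφ2=0.11152589, x=cosφ1·sinφ2-sinφ1·cosφ2·cosΔλ=-0.08026294; θ=atan2(y, x)=125.7418° ≈ 125.7°
Leg 6: φ1=-1.0945152, φ2=-0.1581321, Δφ=0.9363831, Δλ=-2.2566723 rad; a=sin²(Δφ/2)+cosφ1·cosφ2·sin²(Δλ/2)=0.5734031134; c=2·atan2(√a, √(1-a))=1.718135064; dist=6371·c=10946.238 ≈ 10946.2 km; running total=54158.4 km
Leg 6 bearing: y=sinΔλ·cosφ2=-0.76420914, x=cosφ1·sinφ2-sinφ1·cosφ2·cosΔλ=-0.62803847; θ=atan2(y, x)=-129.4139° <0 so +360° → 230.5861° ≈ 230.6°

Leg 1: dist=8945.4 km, bearing=315.0°
Leg 2: dist=11243.3 km, bearing=56.3°
Leg 3: dist=17536.1 km, bearing=170.9°
Leg 4: dist=4609.2 km, bearing=134.5°
Leg 5: dist=878.2 km, bearing=125.7°
Leg 6: dist=10946.2 km, bearing=230.6°
Total: 54158.4 km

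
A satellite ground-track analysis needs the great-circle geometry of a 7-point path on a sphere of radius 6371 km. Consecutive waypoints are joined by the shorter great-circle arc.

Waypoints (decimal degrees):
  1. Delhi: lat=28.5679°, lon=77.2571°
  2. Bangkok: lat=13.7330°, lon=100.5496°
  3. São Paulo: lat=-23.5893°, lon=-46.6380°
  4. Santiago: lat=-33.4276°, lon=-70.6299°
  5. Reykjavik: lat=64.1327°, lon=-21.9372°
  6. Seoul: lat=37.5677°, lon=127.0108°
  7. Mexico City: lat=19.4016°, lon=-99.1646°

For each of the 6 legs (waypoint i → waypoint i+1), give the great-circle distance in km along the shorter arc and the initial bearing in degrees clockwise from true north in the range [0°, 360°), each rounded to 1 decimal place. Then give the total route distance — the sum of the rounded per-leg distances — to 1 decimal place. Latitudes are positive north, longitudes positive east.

Leg 1: φ1=0.4986039, φ2=0.2396861, Δφ=-0.2589178, Δλ=0.4065308 rad; a=sin²(Δφ/2)+cosφ1·cosφ2·sin²(Δλ/2)=0.0514326037; c=2·atan2(√a, √(1-a))=0.457556084; dist=6371·c=2915.090 ≈ 2915.1 km; running total=2915.1 km
Leg 1 bearing: y=sinΔλ·cosφ2=0.38412107, x=cosφ1·sinφ2-sinφ1·cosφ2·cosΔλ=-0.21817462; θ=atan2(y, x)=119.5959° ≈ 119.6°
Leg 2: φ1=0.2396861, φ2=-0.4117110, Δφ=-0.6513970, Δλ=-2.5689082 rad; a=sin²(Δφ/2)+cosφ1·cosφ2·sin²(Δλ/2)=0.9216009893; c=2·atan2(√a, √(1-a))=2.574008116; dist=6371·c=16399.006 ≈ 16399.0 km; running total=19314.1 km
Leg 2 bearing: y=sinΔλ·cosφ2=-0.49660841, x=cosφ1·sinφ2-sinφ1·cosφ2·cosΔλ=-0.20588956; θ=atan2(y, x)=-112.5185° <0 so +360° → 247.4815° ≈ 247.5°
Leg 3: φ1=-0.4117110, φ2=-0.5834217, Δφ=-0.1717107, Δλ=-0.4187376 rad; a=sin²(Δφ/2)+cosφ1·cosφ2·sin²(Δλ/2)=0.0403931297; c=2·atan2(√a, √(1-a))=0.404717323; dist=6371·c=2578.454 ≈ 2578.5 km; running total=21892.6 km
Leg 3 bearing: y=sinΔλ·cosφ2=-0.33934753, x=cosφ1·sinφ2-sinφ1·cosφ2·cosΔλ=-0.19972318; θ=atan2(y, x)=-120.4790° <0 so +360° → 239.5210° ≈ 239.5°
Leg 4: φ1=-0.5834217, φ2=1.1193268, Δφ=1.7027485, Δλ=0.8498479 rad; a=sin²(Δφ/2)+cosφ1·cosφ2·sin²(Δλ/2)=0.6276672141; c=2·atan2(√a, √(1-a))=1.828989908; dist=6371·c=11652.495 ≈ 11652.5 km; running total=33545.1 km
Leg 4 bearing: y=sinΔλ·cosφ2=0.32773108, x=cosφ1·sinφ2-sinφ1·cosφ2·cosΔλ=0.90961347; θ=atan2(y, x)=19.8139° ≈ 19.8°
Leg 5: φ1=1.1193268, φ2=0.6556801, Δφ=-0.4636467, Δλ=2.5996330 rad; a=sin²(Δφ/2)+cosφ1·cosφ2·sin²(Δλ/2)=0.3738250815; c=2·atan2(√a, √(1-a))=1.315688407; dist=6371·c=8382.251 ≈ 8382.3 km; running total=41927.4 km
Leg 5 bearing: y=sinΔλ·cosφ2=0.40885288, x=cosφ1·sinφ2-sinφ1·cosφ2·cosΔλ=0.87701704; θ=atan2(y, x)=24.9943° ≈ 25.0°
Leg 6: φ1=0.6556801, φ2=0.3386218, Δφ=-0.3170583, Δλ=-3.9475054 rad; a=sin²(Δφ/2)+cosφ1·cosφ2·sin²(Δλ/2)=0.6575796349; c=2·atan2(√a, √(1-a))=1.891420798; dist=6371·c=12050.242 ≈ 12050.2 km; running total=53977.6 km
Leg 6 bearing: y=sinΔλ·cosφ2=0.68049355, x=cosφ1·sinφ2-sinφ1·cosφ2·cosΔλ=0.66151581; θ=atan2(y, x)=45.8102° ≈ 45.8°

Leg 1: dist=2915.1 km, bearing=119.6°
Leg 2: dist=16399.0 km, bearing=247.5°
Leg 3: dist=2578.5 km, bearing=239.5°
Leg 4: dist=11652.5 km, bearing=19.8°
Leg 5: dist=8382.3 km, bearing=25.0°
Leg 6: dist=12050.2 km, bearing=45.8°
Total: 53977.6 km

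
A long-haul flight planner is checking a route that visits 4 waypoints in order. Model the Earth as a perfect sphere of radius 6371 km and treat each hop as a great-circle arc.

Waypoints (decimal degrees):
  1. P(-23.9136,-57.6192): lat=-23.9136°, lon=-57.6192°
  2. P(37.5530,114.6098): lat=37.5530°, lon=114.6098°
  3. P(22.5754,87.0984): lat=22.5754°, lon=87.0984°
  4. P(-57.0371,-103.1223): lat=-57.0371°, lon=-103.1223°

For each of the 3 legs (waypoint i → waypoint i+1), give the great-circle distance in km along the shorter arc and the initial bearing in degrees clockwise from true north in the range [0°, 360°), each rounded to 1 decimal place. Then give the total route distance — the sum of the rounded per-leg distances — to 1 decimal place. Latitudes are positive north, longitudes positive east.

Leg 1: dist=18328.0 km, bearing=24.2°
Leg 2: dist=3109.4 km, bearing=245.5°
Leg 3: dist=16094.3 km, bearing=170.4°
Total: 37531.7 km

Leg 1: φ1=-0.4173711, φ2=0.6554235, Δφ=1.0727946, Δλ=3.0059631 rad; a=sin²(Δφ/2)+cosφ1·cosφ2·sin²(Δλ/2)=0.9825717002; c=2·atan2(√a, √(1-a))=2.876787063; dist=6371·c=18328.010 ≈ 18328.0 km; running total=18328.0 km
Leg 1 bearing: y=sinΔλ·cosφ2=0.10719636, x=cosφ1·sinφ2-sinφ1·cosφ2·cosΔλ=0.23876171; θ=atan2(y, x)=24.1786° ≈ 24.2°
Leg 2: φ1=0.6554235, φ2=0.3940151, Δφ=-0.2614084, Δλ=-0.4801645 rad; a=sin²(Δφ/2)+cosφ1·cosφ2·sin²(Δλ/2)=0.0583765983; c=2·atan2(√a, √(1-a))=0.488054473; dist=6371·c=3109.395 ≈ 3109.4 km; running total=21437.4 km
Leg 2 bearing: y=sinΔλ·cosφ2=-0.42653014, x=cosφ1·sinφ2-sinφ1·cosφ2·cosΔλ=-0.19480022; θ=atan2(y, x)=-114.5466° <0 so +360° → 245.4534° ≈ 245.5°
Leg 3: φ1=0.3940151, φ2=-0.9954852, Δφ=-1.3895003, Δλ=-3.3199775 rad; a=sin²(Δφ/2)+cosφ1·cosφ2·sin²(Δλ/2)=0.9082661254; c=2·atan2(√a, √(1-a))=2.526174730; dist=6371·c=16094.259 ≈ 16094.3 km; running total=37531.7 km
Leg 3 bearing: y=sinΔλ·cosφ2=0.09654454, x=cosφ1·sinφ2-sinφ1·cosφ2·cosΔλ=-0.56916978; θ=atan2(y, x)=170.3729° ≈ 170.4°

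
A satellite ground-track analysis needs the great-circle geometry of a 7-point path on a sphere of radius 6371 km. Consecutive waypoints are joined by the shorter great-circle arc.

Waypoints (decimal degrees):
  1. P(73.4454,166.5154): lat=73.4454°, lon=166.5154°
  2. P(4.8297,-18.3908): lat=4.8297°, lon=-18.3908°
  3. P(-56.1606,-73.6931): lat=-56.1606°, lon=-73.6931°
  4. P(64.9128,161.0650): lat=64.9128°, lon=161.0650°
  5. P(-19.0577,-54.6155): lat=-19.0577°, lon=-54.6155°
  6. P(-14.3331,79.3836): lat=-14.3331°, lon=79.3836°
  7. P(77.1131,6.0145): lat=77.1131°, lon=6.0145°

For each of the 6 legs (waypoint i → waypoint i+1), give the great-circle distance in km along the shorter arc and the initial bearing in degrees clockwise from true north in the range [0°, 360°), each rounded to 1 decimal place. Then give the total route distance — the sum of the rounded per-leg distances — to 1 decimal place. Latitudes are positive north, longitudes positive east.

Leg 1: φ1=1.2818641, φ2=0.0842942, Δφ=-1.1975699, Δλ=-3.2272220 rad; a=sin²(Δφ/2)+cosφ1·cosφ2·sin²(Δλ/2)=0.6010862872; c=2·atan2(√a, √(1-a))=1.774372126; dist=6371·c=11304.525 ≈ 11304.5 km; running total=11304.5 km
Leg 1 bearing: y=sinΔλ·cosφ2=0.08522107, x=cosφ1·sinφ2-sinφ1·cosφ2·cosΔλ=0.97563498; θ=atan2(y, x)=4.9921° ≈ 5.0°
Leg 2: φ1=0.0842942, φ2=-0.9801874, Δφ=-1.0644815, Δλ=-0.9652072 rad; a=sin²(Δφ/2)+cosφ1·cosφ2·sin²(Δλ/2)=0.3770314882; c=2·atan2(√a, √(1-a))=1.322310037; dist=6371·c=8424.437 ≈ 8424.4 km; running total=19728.9 km
Leg 2 bearing: y=sinΔλ·cosφ2=-0.45783754, x=cosφ1·sinφ2-sinφ1·cosφ2·cosΔλ=-0.85434171; θ=atan2(y, x)=-151.8134° <0 so +360° → 208.1866° ≈ 208.2°
Leg 3: φ1=-0.9801874, φ2=1.1329421, Δφ=2.1131295, Δλ=4.0973018 rad; a=sin²(Δφ/2)+cosφ1·cosφ2·sin²(Δλ/2)=0.9442440876; c=2·atan2(√a, √(1-a))=2.664836459; dist=6371·c=16977.673 ≈ 16977.7 km; running total=36706.6 km
Leg 3 bearing: y=sinΔλ·cosφ2=-0.34628825, x=cosφ1·sinφ2-sinφ1·cosφ2·cosΔλ=0.30111993; θ=atan2(y, x)=-48.9909° <0 so +360° → 311.0091° ≈ 311.0°
Leg 4: φ1=1.1329421, φ2=-0.3326196, Δφ=-1.4655617, Δλ=-3.7643349 rad; a=sin²(Δφ/2)+cosφ1·cosφ2·sin²(Δλ/2)=0.8106229508; c=2·atan2(√a, √(1-a))=2.241127969; dist=6371·c=14278.226 ≈ 14278.2 km; running total=50984.8 km
Leg 4 bearing: y=sinΔλ·cosφ2=0.55129619, x=cosφ1·sinφ2-sinφ1·cosφ2·cosΔλ=0.55688962; θ=atan2(y, x)=44.7108° ≈ 44.7°
Leg 5: φ1=-0.3326196, φ2=-0.2501598, Δφ=0.0824598, Δλ=2.3387255 rad; a=sin²(Δφ/2)+cosφ1·cosφ2·sin²(Δλ/2)=0.7776517211; c=2·atan2(√a, √(1-a))=2.159524117; dist=6371·c=13758.328 ≈ 13758.3 km; running total=64743.1 km
Leg 5 bearing: y=sinΔλ·cosφ2=0.69695939, x=cosφ1·sinφ2-sinφ1·cosφ2·cosΔλ=-0.45374628; θ=atan2(y, x)=123.0656° ≈ 123.1°
Leg 6: φ1=-0.2501598, φ2=1.3458775, Δφ=1.5960373, Δλ=-1.2805324 rad; a=sin²(Δφ/2)+cosφ1·cosφ2·sin²(Δλ/2)=0.5897393318; c=2·atan2(√a, √(1-a))=1.751252811; dist=6371·c=11157.232 ≈ 11157.2 km; running total=75900.3 km
Leg 6 bearing: y=sinΔλ·cosφ2=-0.21369765, x=cosφ1·sinφ2-sinφ1·cosφ2·cosΔλ=0.96027117; θ=atan2(y, x)=-12.5461° <0 so +360° → 347.4539° ≈ 347.5°

Leg 1: dist=11304.5 km, bearing=5.0°
Leg 2: dist=8424.4 km, bearing=208.2°
Leg 3: dist=16977.7 km, bearing=311.0°
Leg 4: dist=14278.2 km, bearing=44.7°
Leg 5: dist=13758.3 km, bearing=123.1°
Leg 6: dist=11157.2 km, bearing=347.5°
Total: 75900.3 km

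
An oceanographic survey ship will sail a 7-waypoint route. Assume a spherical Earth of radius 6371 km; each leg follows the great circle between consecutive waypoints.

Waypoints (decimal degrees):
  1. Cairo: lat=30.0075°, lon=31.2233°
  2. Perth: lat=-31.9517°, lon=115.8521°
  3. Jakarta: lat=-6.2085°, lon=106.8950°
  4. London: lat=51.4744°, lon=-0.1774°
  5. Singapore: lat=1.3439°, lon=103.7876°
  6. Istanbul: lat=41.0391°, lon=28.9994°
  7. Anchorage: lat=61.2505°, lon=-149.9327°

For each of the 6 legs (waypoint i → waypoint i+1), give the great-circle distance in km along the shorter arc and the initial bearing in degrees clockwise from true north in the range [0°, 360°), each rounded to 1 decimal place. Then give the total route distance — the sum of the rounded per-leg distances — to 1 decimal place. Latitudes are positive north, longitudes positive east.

Leg 1: φ1=0.5237297, φ2=-0.5576624, Δφ=-1.0813920, Δλ=1.4770512 rad; a=sin²(Δφ/2)+cosφ1·cosφ2·sin²(Δλ/2)=0.5979412710; c=2·atan2(√a, √(1-a))=1.767953673; dist=6371·c=11263.633 ≈ 11263.6 km; running total=11263.6 km
Leg 1 bearing: y=sinΔλ·cosφ2=0.84476890, x=cosφ1·sinφ2-sinφ1·cosφ2·cosΔλ=-0.49799151; θ=atan2(y, x)=120.5194° ≈ 120.5°
Leg 2: φ1=-0.5576624, φ2=-0.1083588, Δφ=0.4493036, Δλ=-0.1563309 rad; a=sin²(Δφ/2)+cosφ1·cosφ2·sin²(Δλ/2)=0.0547683726; c=2·atan2(√a, √(1-a))=0.472434150; dist=6371·c=3009.878 ≈ 3009.9 km; running total=14273.5 km
Leg 2 bearing: y=sinΔλ·cosφ2=-0.15478173, x=cosφ1·sinφ2-sinφ1·cosφ2·cosΔλ=0.42792267; θ=atan2(y, x)=-19.8853° <0 so +360° → 340.1147° ≈ 340.1°
Leg 3: φ1=-0.1083588, φ2=0.8983978, Δφ=1.0067565, Δλ=-1.8687659 rad; a=sin²(Δφ/2)+cosφ1·cosφ2·sin²(Δλ/2)=0.6331972147; c=2·atan2(√a, √(1-a))=1.840446668; dist=6371·c=11725.486 ≈ 11725.5 km; running total=25999.0 km
Leg 3 bearing: y=sinΔλ·cosφ2=-0.59541745, x=cosφ1·sinφ2-sinφ1·cosφ2·cosΔλ=0.75796574; θ=atan2(y, x)=-38.1513° <0 so +360° → 321.8487° ≈ 321.8°
Leg 4: φ1=0.8983978, φ2=0.0234555, Δφ=-0.8749423, Δλ=1.8145316 rad; a=sin²(Δφ/2)+cosφ1·cosφ2·sin²(Δλ/2)=0.5659628495; c=2·atan2(√a, √(1-a))=1.703107735; dist=6371·c=10850.499 ≈ 10850.5 km; running total=36849.5 km
Leg 4 bearing: y=sinΔλ·cosφ2=0.97017639, x=cosφ1·sinφ2-sinφ1·cosφ2·cosΔλ=0.20335531; θ=atan2(y, x)=78.1618° ≈ 78.2°
Leg 5: φ1=0.0234555, φ2=0.7162674, Δφ=0.6928119, Δλ=-1.3053003 rad; a=sin²(Δφ/2)+cosφ1·cosφ2·sin²(Δλ/2)=0.3933732197; c=2·atan2(√a, √(1-a))=1.355892406; dist=6371·c=8638.391 ≈ 8638.4 km; running total=45487.9 km
Leg 5 bearing: y=sinΔλ·cosφ2=-0.72783423, x=cosφ1·sinφ2-sinφ1·cosφ2·cosΔλ=0.65175168; θ=atan2(y, x)=-48.1566° <0 so +360° → 311.8434° ≈ 311.8°
Leg 6: φ1=0.7162674, φ2=1.0690229, Δφ=0.3527555, Δλ=-3.1229543 rad; a=sin²(Δφ/2)+cosφ1·cosφ2·sin²(Δλ/2)=0.3935419764; c=2·atan2(√a, √(1-a))=1.356237853; dist=6371·c=8640.591 ≈ 8640.6 km; running total=54128.5 km
Leg 6 bearing: y=sinΔλ·cosφ2=-0.00896419, x=cosφ1·sinφ2-sinφ1·cosφ2·cosΔλ=0.97702938; θ=atan2(y, x)=-0.5257° <0 so +360° → 359.4743° ≈ 359.5°

Leg 1: dist=11263.6 km, bearing=120.5°
Leg 2: dist=3009.9 km, bearing=340.1°
Leg 3: dist=11725.5 km, bearing=321.8°
Leg 4: dist=10850.5 km, bearing=78.2°
Leg 5: dist=8638.4 km, bearing=311.8°
Leg 6: dist=8640.6 km, bearing=359.5°
Total: 54128.5 km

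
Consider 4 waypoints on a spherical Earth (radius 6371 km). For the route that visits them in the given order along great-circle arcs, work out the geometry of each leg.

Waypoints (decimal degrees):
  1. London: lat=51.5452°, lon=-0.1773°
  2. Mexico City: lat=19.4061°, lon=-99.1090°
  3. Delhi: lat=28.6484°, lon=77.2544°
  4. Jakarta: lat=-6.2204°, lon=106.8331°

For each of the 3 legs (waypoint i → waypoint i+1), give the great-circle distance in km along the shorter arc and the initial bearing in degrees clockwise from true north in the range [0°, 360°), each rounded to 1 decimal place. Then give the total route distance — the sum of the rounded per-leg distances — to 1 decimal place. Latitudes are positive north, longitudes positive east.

Leg 1: φ1=0.8996335, φ2=0.3387003, Δφ=-0.5609331, Δλ=-1.7266839 rad; a=sin²(Δφ/2)+cosφ1·cosφ2·sin²(Δλ/2)=0.4154373379; c=2·atan2(√a, √(1-a))=1.400854185; dist=6371·c=8924.842 ≈ 8924.8 km; running total=8924.8 km
Leg 1 bearing: y=sinΔλ·cosφ2=-0.93175031, x=cosφ1·sinφ2-sinφ1·cosφ2·cosΔλ=0.32130668; θ=atan2(y, x)=-70.9737° <0 so +360° → 289.0263° ≈ 289.0°
Leg 2: φ1=0.3387003, φ2=0.5000089, Δφ=0.1613086, Δλ=3.0781220 rad; a=sin²(Δφ/2)+cosφ1·cosφ2·sin²(Δλ/2)=0.8333783675; c=2·atan2(√a, √(1-a))=2.300644829; dist=6371·c=14657.408 ≈ 14657.4 km; running total=23582.2 km
Leg 2 bearing: y=sinΔλ·cosφ2=0.05566307, x=cosφ1·sinφ2-sinφ1·cosφ2·cosΔλ=0.74319384; θ=atan2(y, x)=4.2833° ≈ 4.3°
Leg 3: φ1=0.5000089, φ2=-0.1085665, Δφ=-0.6085754, Δλ=0.5162457 rad; a=sin²(Δφ/2)+cosφ1·cosφ2·sin²(Δλ/2)=0.1466153341; c=2·atan2(√a, √(1-a))=0.785875275; dist=6371·c=5006.811 ≈ 5006.8 km; running total=28589.0 km
Leg 3 bearing: y=sinΔλ·cosφ2=0.49071239, x=cosφ1·sinφ2-sinφ1·cosφ2·cosΔλ=-0.50958656; θ=atan2(y, x)=136.0810° ≈ 136.1°

Leg 1: dist=8924.8 km, bearing=289.0°
Leg 2: dist=14657.4 km, bearing=4.3°
Leg 3: dist=5006.8 km, bearing=136.1°
Total: 28589.0 km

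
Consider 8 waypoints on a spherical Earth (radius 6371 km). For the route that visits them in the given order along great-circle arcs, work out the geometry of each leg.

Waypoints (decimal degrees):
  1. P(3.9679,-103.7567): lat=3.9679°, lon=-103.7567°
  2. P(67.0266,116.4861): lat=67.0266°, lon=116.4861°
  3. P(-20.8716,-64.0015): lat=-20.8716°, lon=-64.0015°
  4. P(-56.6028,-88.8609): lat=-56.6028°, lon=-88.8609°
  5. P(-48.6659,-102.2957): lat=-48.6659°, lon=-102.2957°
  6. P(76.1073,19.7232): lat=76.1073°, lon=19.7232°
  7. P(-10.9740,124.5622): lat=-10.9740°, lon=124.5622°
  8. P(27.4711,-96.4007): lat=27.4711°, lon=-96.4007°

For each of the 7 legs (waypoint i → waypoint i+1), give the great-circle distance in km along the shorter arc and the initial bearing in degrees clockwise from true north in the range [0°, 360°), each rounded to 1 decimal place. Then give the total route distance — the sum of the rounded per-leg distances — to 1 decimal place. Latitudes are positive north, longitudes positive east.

Leg 1: dist=11509.0 km, bearing=345.0°
Leg 2: dist=14882.8 km, bearing=0.6°
Leg 3: dist=4466.9 km, bearing=201.0°
Leg 4: dist=1261.1 km, bearing=308.7°
Leg 5: dist=16055.3 km, bearing=20.5°
Leg 6: dist=11585.6 km, bearing=78.2°
Leg 7: dist=15367.9 km, bearing=60.8°
Total: 75128.6 km

Leg 1: φ1=0.0692529, φ2=1.1698349, Δφ=1.1005819, Δλ=3.8439620 rad; a=sin²(Δφ/2)+cosφ1·cosφ2·sin²(Δλ/2)=0.6167503945; c=2·atan2(√a, √(1-a))=1.806472776; dist=6371·c=11509.038 ≈ 11509.0 km; running total=11509.0 km
Leg 1 bearing: y=sinΔλ·cosφ2=-0.25214717, x=cosφ1·sinφ2-sinφ1·cosφ2·cosΔλ=0.93909488; θ=atan2(y, x)=-15.0295° <0 so +360° → 344.9705° ≈ 345.0°
Leg 2: φ1=1.1698349, φ2=-0.3642781, Δφ=-1.5341130, Δλ=-3.1501029 rad; a=sin²(Δφ/2)+cosφ1·cosφ2·sin²(Δλ/2)=0.8463483117; c=2·atan2(√a, √(1-a))=2.336017627; dist=6371·c=14882.768 ≈ 14882.8 km; running total=26391.8 km
Leg 2 bearing: y=sinΔλ·cosφ2=0.00795170, x=cosφ1·sinφ2-sinφ1·cosφ2·cosΔλ=0.72118525; θ=atan2(y, x)=0.6317° ≈ 0.6°
Leg 3: φ1=-0.3642781, φ2=-0.9879052, Δφ=-0.6236271, Δλ=-0.4338784 rad; a=sin²(Δφ/2)+cosφ1·cosφ2·sin²(Δλ/2)=0.1179451087; c=2·atan2(√a, √(1-a))=0.701136124; dist=6371·c=4466.938 ≈ 4466.9 km; running total=30858.7 km
Leg 3 bearing: y=sinΔλ·cosφ2=-0.23140108, x=cosφ1·sinφ2-sinφ1·cosφ2·cosΔλ=-0.60215428; θ=atan2(y, x)=-158.9788° <0 so +360° → 201.0212° ≈ 201.0°
Leg 4: φ1=-0.9879052, φ2=-0.8493802, Δφ=0.1385250, Δλ=-0.2344815 rad; a=sin²(Δφ/2)+cosφ1·cosφ2·sin²(Δλ/2)=0.0097637403; c=2·atan2(√a, √(1-a))=0.197946292; dist=6371·c=1261.116 ≈ 1261.1 km; running total=32119.8 km
Leg 4 bearing: y=sinΔλ·cosφ2=-0.15344779, x=cosφ1·sinφ2-sinφ1·cosφ2·cosΔλ=0.12299356; θ=atan2(y, x)=-51.2867° <0 so +360° → 308.7133° ≈ 308.7°
Leg 5: φ1=-0.8493802, φ2=1.3283230, Δφ=2.1777032, Δλ=2.1296316 rad; a=sin²(Δφ/2)+cosφ1·cosφ2·sin²(Δλ/2)=0.9064915883; c=2·atan2(√a, √(1-a))=2.520053476; dist=6371·c=16055.261 ≈ 16055.3 km; running total=48175.1 km
Leg 5 bearing: y=sinΔλ·cosφ2=0.20357807, x=cosφ1·sinφ2-sinφ1·cosφ2·cosΔλ=0.54554040; θ=atan2(y, x)=20.4640° ≈ 20.5°
Leg 6: φ1=1.3283230, φ2=-0.1915324, Δφ=-1.5198554, Δλ=1.8297857 rad; a=sin²(Δφ/2)+cosφ1·cosφ2·sin²(Δλ/2)=0.6225810102; c=2·atan2(√a, √(1-a))=1.818483136; dist=6371·c=11585.556 ≈ 11585.6 km; running total=59760.7 km
Leg 6 bearing: y=sinΔλ·cosφ2=0.94897282, x=cosφ1·sinφ2-sinφ1·cosφ2·cosΔλ=0.19835870; θ=atan2(y, x)=78.1938° ≈ 78.2°
Leg 7: φ1=-0.1915324, φ2=0.4794611, Δφ=0.6709936, Δλ=-3.8565301 rad; a=sin²(Δφ/2)+cosφ1·cosφ2·sin²(Δλ/2)=0.8727756621; c=2·atan2(√a, √(1-a))=2.412158043; dist=6371·c=15367.859 ≈ 15367.9 km; running total=75128.6 km
Leg 7 bearing: y=sinΔλ·cosφ2=0.58165049, x=cosφ1·sinφ2-sinφ1·cosφ2·cosΔλ=0.32532436; θ=atan2(y, x)=60.7812° ≈ 60.8°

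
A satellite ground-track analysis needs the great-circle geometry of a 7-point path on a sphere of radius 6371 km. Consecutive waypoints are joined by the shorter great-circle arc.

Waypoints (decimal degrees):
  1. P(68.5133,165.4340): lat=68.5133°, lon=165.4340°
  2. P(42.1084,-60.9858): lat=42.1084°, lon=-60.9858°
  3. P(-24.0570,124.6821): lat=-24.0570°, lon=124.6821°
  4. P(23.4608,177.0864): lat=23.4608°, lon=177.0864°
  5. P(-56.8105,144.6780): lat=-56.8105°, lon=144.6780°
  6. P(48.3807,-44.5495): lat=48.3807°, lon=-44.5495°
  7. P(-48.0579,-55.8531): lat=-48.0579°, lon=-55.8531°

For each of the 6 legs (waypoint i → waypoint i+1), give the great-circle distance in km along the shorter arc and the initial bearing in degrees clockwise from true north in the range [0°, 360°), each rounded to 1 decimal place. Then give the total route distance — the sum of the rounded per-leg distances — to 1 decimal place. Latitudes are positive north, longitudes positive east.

Leg 1: φ1=1.1957827, φ2=0.7349302, Δφ=-0.4608524, Δλ=-3.9517710 rad; a=sin²(Δφ/2)+cosφ1·cosφ2·sin²(Δλ/2)=0.2816967153; c=2·atan2(√a, √(1-a))=1.118973056; dist=6371·c=7128.977 ≈ 7129.0 km; running total=7129.0 km
Leg 1 bearing: y=sinΔλ·cosφ2=0.53742361, x=cosφ1·sinφ2-sinφ1·cosφ2·cosΔλ=0.72149190; θ=atan2(y, x)=36.6816° ≈ 36.7°
Leg 2: φ1=0.7349302, φ2=-0.4198739, Δφ=-1.1548041, Δλ=3.2405162 rad; a=sin²(Δφ/2)+cosφ1·cosφ2·sin²(Δλ/2)=0.9737334789; c=2·atan2(√a, √(1-a))=2.816017624; dist=6371·c=17940.848 ≈ 17940.8 km; running total=25069.8 km
Leg 2 bearing: y=sinΔλ·cosφ2=-0.09018380, x=cosφ1·sinφ2-sinφ1·cosφ2·cosΔλ=0.30687660; θ=atan2(y, x)=-16.3768° <0 so +360° → 343.6232° ≈ 343.6°
Leg 3: φ1=-0.4198739, φ2=0.4094682, Δφ=0.8293421, Δλ=0.9146276 rad; a=sin²(Δφ/2)+cosφ1·cosφ2·sin²(Δλ/2)=0.3256259742; c=2·atan2(√a, √(1-a))=1.214561371; dist=6371·c=7737.970 ≈ 7738.0 km; running total=32807.8 km
Leg 3 bearing: y=sinΔλ·cosφ2=0.72683518, x=cosφ1·sinφ2-sinφ1·cosφ2·cosΔλ=0.59168017; θ=atan2(y, x)=50.8527° ≈ 50.9°
Leg 4: φ1=0.4094682, φ2=-0.9915303, Δφ=-1.4009985, Δλ=-0.5656333 rad; a=sin²(Δφ/2)+cosφ1·cosφ2·sin²(Δλ/2)=0.4546140804; c=2·atan2(√a, √(1-a))=1.479899370; dist=6371·c=9428.439 ≈ 9428.4 km; running total=42236.2 km
Leg 4 bearing: y=sinΔλ·cosφ2=-0.29338463, x=cosφ1·sinφ2-sinφ1·cosφ2·cosΔλ=-0.95167533; θ=atan2(y, x)=-162.8664° <0 so +360° → 197.1336° ≈ 197.1°
Leg 5: φ1=-0.9915303, φ2=0.8444025, Δφ=1.8359328, Δλ=-3.3026429 rad; a=sin²(Δφ/2)+cosφ1·cosφ2·sin²(Δλ/2)=0.9922456563; c=2·atan2(√a, √(1-a))=2.965246740; dist=6371·c=18891.587 ≈ 18891.6 km; running total=61127.8 km
Leg 5 bearing: y=sinΔλ·cosφ2=0.10650425, x=cosφ1·sinφ2-sinφ1·cosφ2·cosΔλ=-0.13940481; θ=atan2(y, x)=142.6204° ≈ 142.6°
Leg 6: φ1=0.8444025, φ2=-0.8387686, Δφ=-1.6831711, Δλ=-0.1972850 rad; a=sin²(Δφ/2)+cosφ1·cosφ2·sin²(Δλ/2)=0.5603747340; c=2·atan2(√a, √(1-a))=1.691841167; dist=6371·c=10778.720 ≈ 10778.7 km; running total=71906.5 km
Leg 6 bearing: y=sinΔλ·cosφ2=-0.13100752, x=cosφ1·sinφ2-sinφ1·cosφ2·cosΔλ=-0.98400030; θ=atan2(y, x)=-172.4164° <0 so +360° → 187.5836° ≈ 187.6°

Leg 1: dist=7129.0 km, bearing=36.7°
Leg 2: dist=17940.8 km, bearing=343.6°
Leg 3: dist=7738.0 km, bearing=50.9°
Leg 4: dist=9428.4 km, bearing=197.1°
Leg 5: dist=18891.6 km, bearing=142.6°
Leg 6: dist=10778.7 km, bearing=187.6°
Total: 71906.5 km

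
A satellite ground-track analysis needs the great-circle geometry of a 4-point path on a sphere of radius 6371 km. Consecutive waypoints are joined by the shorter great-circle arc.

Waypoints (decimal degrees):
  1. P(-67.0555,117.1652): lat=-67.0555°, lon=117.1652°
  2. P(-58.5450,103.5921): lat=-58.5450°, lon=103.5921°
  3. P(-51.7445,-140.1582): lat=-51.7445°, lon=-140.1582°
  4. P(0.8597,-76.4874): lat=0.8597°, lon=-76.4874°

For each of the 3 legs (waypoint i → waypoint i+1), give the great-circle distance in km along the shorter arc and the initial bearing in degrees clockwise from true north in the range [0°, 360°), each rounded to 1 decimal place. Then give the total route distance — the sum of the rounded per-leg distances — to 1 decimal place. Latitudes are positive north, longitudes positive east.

Leg 1: dist=1165.7 km, bearing=317.7°
Leg 2: dist=6471.5 km, bearing=139.2°
Leg 3: dist=8313.3 km, bearing=68.2°
Total: 15950.5 km

Leg 1: φ1=-1.1703393, φ2=-1.0218030, Δφ=0.1485362, Δλ=-0.2368953 rad; a=sin²(Δφ/2)+cosφ1·cosφ2·sin²(Δλ/2)=0.0083463799; c=2·atan2(√a, √(1-a))=0.182972178; dist=6371·c=1165.716 ≈ 1165.7 km; running total=1165.7 km
Leg 1 bearing: y=sinΔλ·cosφ2=-0.12246577, x=cosφ1·sinφ2-sinφ1·cosφ2·cosΔλ=0.13456971; θ=atan2(y, x)=-42.3039° <0 so +360° → 317.6961° ≈ 317.7°
Leg 2: φ1=-1.0218030, φ2=-0.9031119, Δφ=0.1186911, Δλ=-4.2542453 rad; a=sin²(Δφ/2)+cosφ1·cosφ2·sin²(Δλ/2)=0.2365189965; c=2·atan2(√a, √(1-a))=1.015774316; dist=6371·c=6471.498 ≈ 6471.5 km; running total=7637.2 km
Leg 2 bearing: y=sinΔλ·cosφ2=0.55531753, x=cosφ1·sinφ2-sinφ1·cosφ2·cosΔλ=-0.64337663; θ=atan2(y, x)=139.2015° ≈ 139.2°
Leg 3: φ1=-0.9031119, φ2=0.0150046, Δφ=0.9181165, Δλ=1.1112651 rad; a=sin²(Δφ/2)+cosφ1·cosφ2·sin²(Δλ/2)=0.3685969987; c=2·atan2(√a, √(1-a))=1.304867040; dist=6371·c=8313.308 ≈ 8313.3 km; running total=15950.5 km
Leg 3 bearing: y=sinΔλ·cosφ2=0.89615962, x=cosφ1·sinφ2-sinφ1·cosφ2·cosΔλ=0.35753453; θ=atan2(y, x)=68.2498° ≈ 68.2°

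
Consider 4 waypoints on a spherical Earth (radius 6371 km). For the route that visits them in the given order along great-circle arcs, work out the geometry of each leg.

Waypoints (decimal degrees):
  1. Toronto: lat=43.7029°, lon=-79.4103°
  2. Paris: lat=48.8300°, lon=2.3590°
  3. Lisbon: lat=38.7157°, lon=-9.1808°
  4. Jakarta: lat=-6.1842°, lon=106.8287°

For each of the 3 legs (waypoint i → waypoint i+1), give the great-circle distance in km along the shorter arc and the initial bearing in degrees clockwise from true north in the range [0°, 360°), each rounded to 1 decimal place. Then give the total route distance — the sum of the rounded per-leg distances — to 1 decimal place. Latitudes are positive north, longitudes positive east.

Leg 1: dist=6001.1 km, bearing=53.7°
Leg 2: dist=1453.8 km, bearing=223.6°
Leg 3: dist=12681.9 km, bearing=78.1°
Total: 20136.8 km

Leg 1: φ1=0.7627595, φ2=0.8522443, Δφ=0.0894848, Δλ=1.4271435 rad; a=sin²(Δφ/2)+cosφ1·cosφ2·sin²(Δλ/2)=0.2058870576; c=2·atan2(√a, √(1-a))=0.941933036; dist=6371·c=6001.055 ≈ 6001.1 km; running total=6001.1 km
Leg 1 bearing: y=sinΔλ·cosφ2=0.65151474, x=cosφ1·sinφ2-sinφ1·cosφ2·cosΔλ=0.47908125; θ=atan2(y, x)=53.6717° ≈ 53.7°
Leg 2: φ1=0.8522443, φ2=0.6757164, Δφ=-0.1765278, Δλ=-0.2014075 rad; a=sin²(Δφ/2)+cosφ1·cosφ2·sin²(Δλ/2)=0.0129616840; c=2·atan2(√a, √(1-a))=0.228193568; dist=6371·c=1453.821 ≈ 1453.8 km; running total=7454.9 km
Leg 2 bearing: y=sinΔλ·cosφ2=-0.15608972, x=cosφ1·sinφ2-sinφ1·cosφ2·cosΔλ=-0.16373978; θ=atan2(y, x)=-136.3702° <0 so +360° → 223.6298° ≈ 223.6°
Leg 3: φ1=0.6757164, φ2=-0.1079347, Δφ=-0.7836511, Δλ=2.0247477 rad; a=sin²(Δφ/2)+cosφ1·cosφ2·sin²(Δλ/2)=0.7037728152; c=2·atan2(√a, √(1-a))=1.990561069; dist=6371·c=12681.865 ≈ 12681.9 km; running total=20136.8 km
Leg 3 bearing: y=sinΔλ·cosφ2=0.89349143, x=cosφ1·sinφ2-sinφ1·cosφ2·cosΔλ=0.18862563; θ=atan2(y, x)=78.0793° ≈ 78.1°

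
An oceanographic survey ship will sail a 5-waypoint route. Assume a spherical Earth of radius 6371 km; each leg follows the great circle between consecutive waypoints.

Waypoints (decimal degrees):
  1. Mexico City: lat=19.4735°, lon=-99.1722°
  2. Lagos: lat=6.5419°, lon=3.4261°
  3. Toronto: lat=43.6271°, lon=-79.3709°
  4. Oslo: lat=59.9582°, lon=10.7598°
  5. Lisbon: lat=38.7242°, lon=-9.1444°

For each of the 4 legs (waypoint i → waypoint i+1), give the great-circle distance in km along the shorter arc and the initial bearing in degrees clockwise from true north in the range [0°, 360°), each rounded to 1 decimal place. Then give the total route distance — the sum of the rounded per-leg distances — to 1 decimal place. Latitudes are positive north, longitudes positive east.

Leg 1: φ1=0.3398767, φ2=0.1141777, Δφ=-0.2256990, Δλ=1.7906781 rad; a=sin²(Δφ/2)+cosφ1·cosφ2·sin²(Δλ/2)=0.5831587093; c=2·atan2(√a, √(1-a))=1.737890215; dist=6371·c=11072.099 ≈ 11072.1 km; running total=11072.1 km
Leg 1 bearing: y=sinΔλ·cosφ2=0.96956881, x=cosφ1·sinφ2-sinφ1·cosφ2·cosΔλ=0.17965201; θ=atan2(y, x)=79.5027° ≈ 79.5°
Leg 2: φ1=0.1141777, φ2=0.7614365, Δφ=0.6472588, Δλ=-1.4450803 rad; a=sin²(Δφ/2)+cosφ1·cosφ2·sin²(Δλ/2)=0.4156121135; c=2·atan2(√a, √(1-a))=1.401208835; dist=6371·c=8927.101 ≈ 8927.1 km; running total=19999.2 km
Leg 2 bearing: y=sinΔλ·cosφ2=-0.71813311, x=cosφ1·sinφ2-sinφ1·cosφ2·cosΔλ=0.67512930; θ=atan2(y, x)=-46.7679° <0 so +360° → 313.2321° ≈ 313.2°
Leg 3: φ1=0.7614365, φ2=1.0464680, Δφ=0.2850315, Δλ=1.5730775 rad; a=sin²(Δφ/2)+cosφ1·cosφ2·sin²(Δλ/2)=0.2017769351; c=2·atan2(√a, √(1-a))=0.931730194; dist=6371·c=5936.053 ≈ 5936.1 km; running total=25935.3 km
Leg 3 bearing: y=sinΔλ·cosφ2=0.50063037, x=cosφ1·sinφ2-sinφ1·cosφ2·cosΔλ=0.62739242; θ=atan2(y, x)=38.5883° ≈ 38.6°
Leg 4: φ1=1.0464680, φ2=0.6758648, Δφ=-0.3706032, Δλ=-0.3473938 rad; a=sin²(Δφ/2)+cosφ1·cosφ2·sin²(Δλ/2)=0.0456113612; c=2·atan2(√a, √(1-a))=0.430451889; dist=6371·c=2742.409 ≈ 2742.4 km; running total=28677.7 km
Leg 4 bearing: y=sinΔλ·cosφ2=-0.26560641, x=cosφ1·sinφ2-sinφ1·cosφ2·cosΔλ=-0.32183395; θ=atan2(y, x)=-140.4675° <0 so +360° → 219.5325° ≈ 219.5°

Leg 1: dist=11072.1 km, bearing=79.5°
Leg 2: dist=8927.1 km, bearing=313.2°
Leg 3: dist=5936.1 km, bearing=38.6°
Leg 4: dist=2742.4 km, bearing=219.5°
Total: 28677.7 km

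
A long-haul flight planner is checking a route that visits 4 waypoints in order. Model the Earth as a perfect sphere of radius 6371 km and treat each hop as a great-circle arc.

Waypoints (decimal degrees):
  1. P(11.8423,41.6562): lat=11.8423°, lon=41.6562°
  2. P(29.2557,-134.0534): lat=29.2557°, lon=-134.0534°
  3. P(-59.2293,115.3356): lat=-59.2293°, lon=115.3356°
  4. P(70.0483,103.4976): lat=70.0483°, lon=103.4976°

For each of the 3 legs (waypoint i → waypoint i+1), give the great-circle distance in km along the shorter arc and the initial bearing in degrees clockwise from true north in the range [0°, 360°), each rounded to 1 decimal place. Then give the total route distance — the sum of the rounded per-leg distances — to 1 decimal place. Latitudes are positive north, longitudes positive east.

Leg 1: dist=15422.1 km, bearing=354.3°
Leg 2: dist=13926.3 km, bearing=215.9°
Leg 3: dist=14405.6 km, bearing=354.8°
Total: 43754.0 km

Leg 1: φ1=0.2066871, φ2=0.5106083, Δφ=0.3039212, Δλ=-3.0667110 rad; a=sin²(Δφ/2)+cosφ1·cosφ2·sin²(Δλ/2)=0.8755967501; c=2·atan2(√a, √(1-a))=2.420664659; dist=6371·c=15422.055 ≈ 15422.1 km; running total=15422.1 km
Leg 1 bearing: y=sinΔλ·cosφ2=-0.06526923, x=cosφ1·sinφ2-sinφ1·cosφ2·cosΔλ=0.65684721; θ=atan2(y, x)=-5.6747° <0 so +360° → 354.3253° ≈ 354.3°
Leg 2: φ1=0.5106083, φ2=-1.0337463, Δφ=-1.5443546, Δλ=4.3526592 rad; a=sin²(Δφ/2)+cosφ1·cosφ2·sin²(Δλ/2)=0.7885161279; c=2·atan2(√a, √(1-a))=2.185886604; dist=6371·c=13926.284 ≈ 13926.3 km; running total=29348.4 km
Leg 2 bearing: y=sinΔλ·cosφ2=-0.47885681, x=cosφ1·sinφ2-sinφ1·cosφ2·cosΔλ=-0.66161162; θ=atan2(y, x)=-144.1040° <0 so +360° → 215.8960° ≈ 215.9°
Leg 3: φ1=-1.0337463, φ2=1.2225735, Δφ=2.2563198, Δλ=-0.2066121 rad; a=sin²(Δφ/2)+cosφ1·cosφ2·sin²(Δλ/2)=0.8183955972; c=2·atan2(√a, √(1-a))=2.261125725; dist=6371·c=14405.632 ≈ 14405.6 km; running total=43754.0 km
Leg 3 bearing: y=sinΔλ·cosφ2=-0.07000126, x=cosφ1·sinφ2-sinφ1·cosφ2·cosΔλ=0.76785207; θ=atan2(y, x)=-5.2090° <0 so +360° → 354.7910° ≈ 354.8°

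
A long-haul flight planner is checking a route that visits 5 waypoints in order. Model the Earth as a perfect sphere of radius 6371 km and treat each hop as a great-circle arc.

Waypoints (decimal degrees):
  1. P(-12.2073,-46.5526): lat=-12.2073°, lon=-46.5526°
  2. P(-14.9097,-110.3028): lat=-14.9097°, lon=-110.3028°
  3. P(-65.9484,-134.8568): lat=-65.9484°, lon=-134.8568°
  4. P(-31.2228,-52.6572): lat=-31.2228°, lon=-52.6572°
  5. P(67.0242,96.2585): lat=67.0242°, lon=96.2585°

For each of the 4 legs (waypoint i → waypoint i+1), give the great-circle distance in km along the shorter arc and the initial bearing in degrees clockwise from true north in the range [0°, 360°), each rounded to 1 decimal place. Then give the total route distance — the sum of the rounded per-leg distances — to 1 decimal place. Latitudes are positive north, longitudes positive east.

Leg 1: φ1=-0.2130576, φ2=-0.2602234, Δφ=-0.0471658, Δλ=-1.1126509 rad; a=sin²(Δφ/2)+cosφ1·cosφ2·sin²(Δλ/2)=0.2639318843; c=2·atan2(√a, √(1-a))=1.079083782; dist=6371·c=6874.843 ≈ 6874.8 km; running total=6874.8 km
Leg 1 bearing: y=sinΔλ·cosφ2=-0.86667880, x=cosφ1·sinφ2-sinφ1·cosφ2·cosΔλ=-0.16110629; θ=atan2(y, x)=-100.5305° <0 so +360° → 259.4695° ≈ 259.5°
Leg 2: φ1=-0.2602234, φ2=-1.1510167, Δφ=-0.8907934, Δλ=-0.4285481 rad; a=sin²(Δφ/2)+cosφ1·cosφ2·sin²(Δλ/2)=0.2034097021; c=2·atan2(√a, √(1-a))=0.935792499; dist=6371·c=5961.934 ≈ 5961.9 km; running total=12836.7 km
Leg 2 bearing: y=sinΔλ·cosφ2=-0.16936150, x=cosφ1·sinφ2-sinφ1·cosφ2·cosΔλ=-0.78705366; θ=atan2(y, x)=-167.8560° <0 so +360° → 192.1440° ≈ 192.1°
Leg 3: φ1=-1.1510167, φ2=-0.5449407, Δφ=0.6060761, Δλ=1.4346537 rad; a=sin²(Δφ/2)+cosφ1·cosφ2·sin²(Δλ/2)=0.2396674553; c=2·atan2(√a, √(1-a))=1.023166550; dist=6371·c=6518.594 ≈ 6518.6 km; running total=19355.3 km
Leg 3 bearing: y=sinΔλ·cosφ2=0.84724518, x=cosφ1·sinφ2-sinφ1·cosφ2·cosΔλ=-0.10527804; θ=atan2(y, x)=97.0832° ≈ 97.1°
Leg 4: φ1=-0.5449407, φ2=1.1697930, Δφ=1.7147336, Δλ=2.5990693 rad; a=sin²(Δφ/2)+cosφ1·cosφ2·sin²(Δλ/2)=0.8815590435; c=2·atan2(√a, √(1-a))=2.438920619; dist=6371·c=15538.363 ≈ 15538.4 km; running total=34893.7 km
Leg 4 bearing: y=sinΔλ·cosφ2=0.20153321, x=cosφ1·sinφ2-sinφ1·cosφ2·cosΔλ=0.61403188; θ=atan2(y, x)=18.1705° ≈ 18.2°

Leg 1: dist=6874.8 km, bearing=259.5°
Leg 2: dist=5961.9 km, bearing=192.1°
Leg 3: dist=6518.6 km, bearing=97.1°
Leg 4: dist=15538.4 km, bearing=18.2°
Total: 34893.7 km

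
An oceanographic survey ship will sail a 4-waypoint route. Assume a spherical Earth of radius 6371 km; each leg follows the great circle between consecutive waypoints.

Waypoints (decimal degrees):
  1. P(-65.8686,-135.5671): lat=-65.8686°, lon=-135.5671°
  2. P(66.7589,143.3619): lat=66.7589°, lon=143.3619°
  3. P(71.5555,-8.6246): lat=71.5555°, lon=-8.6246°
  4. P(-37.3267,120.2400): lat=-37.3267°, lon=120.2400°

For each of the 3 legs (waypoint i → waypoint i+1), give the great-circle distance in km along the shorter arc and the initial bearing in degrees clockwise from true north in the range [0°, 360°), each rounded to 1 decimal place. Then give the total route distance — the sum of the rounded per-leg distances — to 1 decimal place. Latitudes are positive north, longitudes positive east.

Leg 1: dist=16061.1 km, bearing=317.9°
Leg 2: dist=4493.3 km, bearing=346.7°
Leg 3: dist=15249.8 km, bearing=65.6°
Total: 35804.2 km

Leg 1: φ1=-1.1496239, φ2=1.1651626, Δφ=2.3147866, Δλ=4.8682294 rad; a=sin²(Δφ/2)+cosφ1·cosφ2·sin²(Δλ/2)=0.9067574540; c=2·atan2(√a, √(1-a))=2.520967236; dist=6371·c=16061.082 ≈ 16061.1 km; running total=16061.1 km
Leg 1 bearing: y=sinΔλ·cosφ2=-0.38981913, x=cosφ1·sinφ2-sinφ1·cosφ2·cosΔλ=0.43154900; θ=atan2(y, x)=-42.0916° <0 so +360° → 317.9084° ≈ 317.9°
Leg 2: φ1=1.1651626, φ2=1.2488791, Δφ=0.0837165, Δλ=-2.6526648 rad; a=sin²(Δφ/2)+cosφ1·cosφ2·sin²(Δλ/2)=0.1192836425; c=2·atan2(√a, √(1-a))=0.705275924; dist=6371·c=4493.313 ≈ 4493.3 km; running total=20554.4 km
Leg 2 bearing: y=sinΔλ·cosφ2=-0.14860000, x=cosφ1·sinφ2-sinφ1·cosφ2·cosΔλ=0.63098198; θ=atan2(y, x)=-13.2520° <0 so +360° → 346.7480° ≈ 346.7°
Leg 3: φ1=1.2488791, φ2=-0.6514738, Δφ=-1.9003529, Δλ=2.2491116 rad; a=sin²(Δφ/2)+cosφ1·cosφ2·sin²(Δλ/2)=0.8665385957; c=2·atan2(√a, √(1-a))=2.393631629; dist=6371·c=15249.827 ≈ 15249.8 km; running total=35804.2 km
Leg 3 bearing: y=sinΔλ·cosφ2=0.61916035, x=cosφ1·sinφ2-sinφ1·cosφ2·cosΔλ=0.28149296; θ=atan2(y, x)=65.5517° ≈ 65.6°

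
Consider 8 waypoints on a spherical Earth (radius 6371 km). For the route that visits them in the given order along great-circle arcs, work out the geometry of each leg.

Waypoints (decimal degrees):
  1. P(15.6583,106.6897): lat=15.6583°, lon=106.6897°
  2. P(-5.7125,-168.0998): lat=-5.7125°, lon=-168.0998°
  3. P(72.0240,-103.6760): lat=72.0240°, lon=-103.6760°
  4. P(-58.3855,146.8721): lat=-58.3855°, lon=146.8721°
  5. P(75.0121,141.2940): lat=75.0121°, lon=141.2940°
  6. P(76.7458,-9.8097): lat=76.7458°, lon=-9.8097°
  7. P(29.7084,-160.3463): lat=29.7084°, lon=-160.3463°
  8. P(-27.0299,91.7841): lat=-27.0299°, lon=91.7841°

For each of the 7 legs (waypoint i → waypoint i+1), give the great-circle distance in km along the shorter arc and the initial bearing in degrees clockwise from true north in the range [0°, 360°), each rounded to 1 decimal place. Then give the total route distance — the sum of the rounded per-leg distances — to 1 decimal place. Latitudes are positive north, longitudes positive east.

Leg 1: dist=9668.9 km, bearing=96.8°
Leg 2: dist=9766.1 km, bearing=16.2°
Leg 3: dist=16652.2 km, bearing=258.9°
Leg 4: dist=14838.8 km, bearing=358.0°
Leg 5: dist=3039.5 km, bearing=346.0°
Leg 6: dist=8006.1 km, bearing=333.3°
Leg 7: dist=13071.7 km, bearing=253.0°
Total: 75043.3 km

Leg 1: φ1=0.2732889, φ2=-0.0997019, Δφ=-0.3729908, Δλ=-4.7959815 rad; a=sin²(Δφ/2)+cosφ1·cosφ2·sin²(Δλ/2)=0.4734338185; c=2·atan2(√a, √(1-a))=1.517638933; dist=6371·c=9668.878 ≈ 9668.9 km; running total=9668.9 km
Leg 1 bearing: y=sinΔλ·cosφ2=0.99155940, x=cosφ1·sinφ2-sinφ1·cosφ2·cosΔλ=-0.11826629; θ=atan2(y, x)=96.8017° ≈ 96.8°
Leg 2: φ1=-0.0997019, φ2=1.2570559, Δφ=1.3567579, Δλ=1.1244074 rad; a=sin²(Δφ/2)+cosφ1·cosφ2·sin²(Δλ/2)=0.4810528084; c=2·atan2(√a, √(1-a))=1.532892868; dist=6371·c=9766.060 ≈ 9766.1 km; running total=19435.0 km
Leg 2 bearing: y=sinΔλ·cosφ2=0.27837765, x=cosφ1·sinφ2-sinφ1·cosφ2·cosΔλ=0.95972387; θ=atan2(y, x)=16.1753° ≈ 16.2°
Leg 3: φ1=1.2570559, φ2=-1.0190192, Δφ=-2.2760752, Δλ=4.3728893 rad; a=sin²(Δφ/2)+cosφ1·cosφ2·sin²(Δλ/2)=0.9319495676; c=2·atan2(√a, √(1-a))=2.613756875; dist=6371·c=16652.245 ≈ 16652.2 km; running total=36087.2 km
Leg 3 bearing: y=sinΔλ·cosφ2=-0.49428075, x=cosφ1·sinφ2-sinφ1·cosφ2·cosΔλ=-0.09677203; θ=atan2(y, x)=-101.0775° <0 so +360° → 258.9225° ≈ 258.9°
Leg 4: φ1=-1.0190192, φ2=1.3092081, Δφ=2.3282273, Δλ=-0.0973562 rad; a=sin²(Δφ/2)+cosφ1·cosφ2·sin²(Δλ/2)=0.8438495165; c=2·atan2(√a, √(1-a))=2.329111208; dist=6371·c=14838.768 ≈ 14838.8 km; running total=50926.0 km
Leg 4 bearing: y=sinΔλ·cosφ2=-0.02513803, x=cosφ1·sinφ2-sinφ1·cosφ2·cosΔλ=0.72556056; θ=atan2(y, x)=-1.9843° <0 so +360° → 358.0157° ≈ 358.0°
Leg 5: φ1=1.3092081, φ2=1.3394669, Δφ=0.0302588, Δλ=-2.6372571 rad; a=sin²(Δφ/2)+cosφ1·cosφ2·sin²(Δλ/2)=0.0558308808; c=2·atan2(√a, √(1-a))=0.477082823; dist=6371·c=3039.495 ≈ 3039.5 km; running total=53965.5 km
Leg 5 bearing: y=sinΔλ·cosφ2=-0.11079003, x=cosφ1·sinφ2-sinφ1·cosφ2·cosΔλ=0.44562399; θ=atan2(y, x)=-13.9617° <0 so +360° → 346.0383° ≈ 346.0°
Leg 6: φ1=1.3394669, φ2=0.5185094, Δφ=-0.8209575, Δλ=-2.6273593 rad; a=sin²(Δφ/2)+cosφ1·cosφ2·sin²(Δλ/2)=0.3454984720; c=2·atan2(√a, √(1-a))=1.256651717; dist=6371·c=8006.128 ≈ 8006.1 km; running total=61971.6 km
Leg 6 bearing: y=sinΔλ·cosφ2=-0.42721587, x=cosφ1·sinφ2-sinφ1·cosφ2·cosΔλ=0.84970802; θ=atan2(y, x)=-26.6923° <0 so +360° → 333.3077° ≈ 333.3°
Leg 7: φ1=0.5185094, φ2=-0.4717608, Δφ=-0.9902701, Δλ=4.4005056 rad; a=sin²(Δφ/2)+cosφ1·cosφ2·sin²(Δλ/2)=0.7313142556; c=2·atan2(√a, √(1-a))=2.051754109; dist=6371·c=13071.725 ≈ 13071.7 km; running total=75043.3 km
Leg 7 bearing: y=sinΔλ·cosφ2=-0.84779640, x=cosφ1·sinφ2-sinφ1·cosφ2·cosΔλ=-0.25926072; θ=atan2(y, x)=-107.0039° <0 so +360° → 252.9961° ≈ 253.0°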